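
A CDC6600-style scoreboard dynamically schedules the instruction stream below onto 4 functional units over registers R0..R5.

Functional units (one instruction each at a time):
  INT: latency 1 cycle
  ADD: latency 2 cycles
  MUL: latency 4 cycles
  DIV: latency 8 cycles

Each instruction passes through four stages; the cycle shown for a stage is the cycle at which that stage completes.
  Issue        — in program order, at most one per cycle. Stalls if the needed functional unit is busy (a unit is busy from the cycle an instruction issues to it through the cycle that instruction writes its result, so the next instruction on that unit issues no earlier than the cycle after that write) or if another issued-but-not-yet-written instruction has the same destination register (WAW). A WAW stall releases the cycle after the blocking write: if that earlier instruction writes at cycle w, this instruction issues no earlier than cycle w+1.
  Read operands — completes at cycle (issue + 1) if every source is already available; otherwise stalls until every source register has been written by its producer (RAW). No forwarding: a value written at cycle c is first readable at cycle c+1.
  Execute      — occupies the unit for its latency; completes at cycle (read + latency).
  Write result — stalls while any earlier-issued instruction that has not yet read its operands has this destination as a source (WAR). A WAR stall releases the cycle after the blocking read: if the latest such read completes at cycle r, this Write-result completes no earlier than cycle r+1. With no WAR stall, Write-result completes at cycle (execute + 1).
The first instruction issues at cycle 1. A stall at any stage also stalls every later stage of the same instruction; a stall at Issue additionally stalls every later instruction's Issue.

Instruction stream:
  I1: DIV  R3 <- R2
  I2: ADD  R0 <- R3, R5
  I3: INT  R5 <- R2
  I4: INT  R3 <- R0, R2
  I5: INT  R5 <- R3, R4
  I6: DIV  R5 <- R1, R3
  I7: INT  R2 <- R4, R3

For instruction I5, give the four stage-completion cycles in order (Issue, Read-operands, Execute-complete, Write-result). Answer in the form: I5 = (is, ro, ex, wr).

I5 = (19, 20, 21, 22)

c1: I1 dispatched to DIV
c2: I1 operands ready · I2 dispatched to ADD
c3: I3 dispatched to INT
c4: I3 operands ready
c5: I3 complete
c10: I1 complete
c11: R3←I1
c12: I2 operands ready
c13: R5←I3
c14: I2 complete · I4 dispatched to INT
c15: R0←I2
c16: I4 operands ready
c17: I4 complete
c18: R3←I4
c19: I5 dispatched to INT
c20: I5 operands ready
c21: I5 complete
c22: R5←I5
c23: I6 dispatched to DIV
c24: I6 operands ready · I7 dispatched to INT
c25: I7 operands ready
c26: I7 complete
c27: R2←I7
c32: I6 complete
c33: R5←I6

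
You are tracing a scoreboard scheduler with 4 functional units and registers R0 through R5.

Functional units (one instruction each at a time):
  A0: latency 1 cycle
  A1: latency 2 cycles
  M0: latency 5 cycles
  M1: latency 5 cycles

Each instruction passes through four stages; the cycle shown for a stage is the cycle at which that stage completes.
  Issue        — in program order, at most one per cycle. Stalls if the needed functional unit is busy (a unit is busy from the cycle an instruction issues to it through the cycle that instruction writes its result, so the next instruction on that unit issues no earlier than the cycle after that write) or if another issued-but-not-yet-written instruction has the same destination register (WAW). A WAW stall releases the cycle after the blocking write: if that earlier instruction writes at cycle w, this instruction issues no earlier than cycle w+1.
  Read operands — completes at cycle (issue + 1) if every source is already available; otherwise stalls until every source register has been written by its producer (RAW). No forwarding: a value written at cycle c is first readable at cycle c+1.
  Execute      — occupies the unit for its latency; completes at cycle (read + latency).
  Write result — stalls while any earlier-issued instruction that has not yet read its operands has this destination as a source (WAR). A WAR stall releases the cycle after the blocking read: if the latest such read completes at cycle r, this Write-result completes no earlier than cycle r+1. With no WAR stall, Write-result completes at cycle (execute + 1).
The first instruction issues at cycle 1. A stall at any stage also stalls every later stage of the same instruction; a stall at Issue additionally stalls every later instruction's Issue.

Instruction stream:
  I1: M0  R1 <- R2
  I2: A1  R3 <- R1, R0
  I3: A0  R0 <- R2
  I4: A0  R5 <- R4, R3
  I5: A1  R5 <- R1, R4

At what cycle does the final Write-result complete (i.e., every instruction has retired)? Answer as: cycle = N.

cycle = 20

[I1] 1/2/7/8
[I2] 2/9/11/12  (RAW R1: wait I1 write@8)
[I3] 3/4/5/10  (WAR R0: wait I2 read@9)
[I4] 11/13/14/15  (struct: A0 busy until I3 writes@10; RAW R3: wait I2 write@12)
[I5] 16/17/19/20  (WAW R5: wait I4 write@15)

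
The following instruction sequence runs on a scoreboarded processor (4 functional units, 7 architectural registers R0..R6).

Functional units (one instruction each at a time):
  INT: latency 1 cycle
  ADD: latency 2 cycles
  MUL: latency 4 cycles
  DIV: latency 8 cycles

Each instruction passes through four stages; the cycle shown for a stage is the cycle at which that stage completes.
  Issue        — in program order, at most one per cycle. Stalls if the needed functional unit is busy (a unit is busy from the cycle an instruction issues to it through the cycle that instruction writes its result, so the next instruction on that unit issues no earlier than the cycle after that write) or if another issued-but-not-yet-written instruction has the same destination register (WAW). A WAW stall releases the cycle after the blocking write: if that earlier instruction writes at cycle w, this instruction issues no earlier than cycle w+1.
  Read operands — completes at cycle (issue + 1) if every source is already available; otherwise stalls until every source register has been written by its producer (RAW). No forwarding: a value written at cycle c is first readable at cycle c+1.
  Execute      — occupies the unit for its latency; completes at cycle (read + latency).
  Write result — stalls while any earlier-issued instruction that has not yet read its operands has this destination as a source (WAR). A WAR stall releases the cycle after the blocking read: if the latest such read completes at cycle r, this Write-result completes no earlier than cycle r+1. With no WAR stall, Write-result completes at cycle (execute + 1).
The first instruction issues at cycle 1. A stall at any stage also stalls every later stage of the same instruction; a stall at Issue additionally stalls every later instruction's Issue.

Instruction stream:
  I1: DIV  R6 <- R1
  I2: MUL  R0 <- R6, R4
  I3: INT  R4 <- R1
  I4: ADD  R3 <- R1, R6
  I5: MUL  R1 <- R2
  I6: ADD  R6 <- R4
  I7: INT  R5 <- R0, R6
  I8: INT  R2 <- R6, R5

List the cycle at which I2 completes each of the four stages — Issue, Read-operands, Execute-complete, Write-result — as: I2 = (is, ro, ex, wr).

I1  is:1  ro:2  ex:10  wr:11
I2  is:2  ro:12  ex:16  wr:17  — RAW R6: wait I1 write@11
I3  is:3  ro:4  ex:5  wr:13  — WAR R4: wait I2 read@12
I4  is:4  ro:12  ex:14  wr:15  — RAW R6: wait I1 write@11
I5  is:18  ro:19  ex:23  wr:24  — struct: MUL busy until I2 writes@17
I6  is:19  ro:20  ex:22  wr:23
I7  is:20  ro:24  ex:25  wr:26  — RAW R6: wait I6 write@23
I8  is:27  ro:28  ex:29  wr:30  — struct: INT busy until I7 writes@26

I2 = (2, 12, 16, 17)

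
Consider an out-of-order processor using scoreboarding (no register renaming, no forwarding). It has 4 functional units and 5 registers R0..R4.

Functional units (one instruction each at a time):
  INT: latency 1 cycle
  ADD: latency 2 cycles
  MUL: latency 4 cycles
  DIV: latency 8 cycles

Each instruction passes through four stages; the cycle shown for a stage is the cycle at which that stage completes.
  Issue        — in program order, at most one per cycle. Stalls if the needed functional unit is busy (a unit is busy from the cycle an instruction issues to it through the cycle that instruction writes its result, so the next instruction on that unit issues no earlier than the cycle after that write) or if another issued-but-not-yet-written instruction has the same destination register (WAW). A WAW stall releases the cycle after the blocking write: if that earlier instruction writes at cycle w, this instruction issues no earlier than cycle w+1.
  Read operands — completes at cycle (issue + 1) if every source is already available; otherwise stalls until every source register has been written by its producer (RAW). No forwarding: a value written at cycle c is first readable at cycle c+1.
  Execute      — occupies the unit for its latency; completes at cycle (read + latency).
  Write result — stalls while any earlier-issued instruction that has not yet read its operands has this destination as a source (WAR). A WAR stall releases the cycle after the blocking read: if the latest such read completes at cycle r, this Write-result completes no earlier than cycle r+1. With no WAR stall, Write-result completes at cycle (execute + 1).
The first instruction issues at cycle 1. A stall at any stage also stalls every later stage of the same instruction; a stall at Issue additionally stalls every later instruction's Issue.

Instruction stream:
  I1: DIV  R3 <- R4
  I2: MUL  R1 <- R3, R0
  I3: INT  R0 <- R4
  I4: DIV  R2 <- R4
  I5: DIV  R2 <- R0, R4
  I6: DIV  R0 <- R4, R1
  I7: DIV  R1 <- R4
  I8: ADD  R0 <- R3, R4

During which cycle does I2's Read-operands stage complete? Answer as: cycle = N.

t=1  I1 issues→DIV
t=2  I1 reads · I2 issues→MUL
t=3  I3 issues→INT
t=4  I3 reads
t=5  I3 exec-done
t=10  I1 exec-done
t=11  I1 writes R3
t=12  I2 reads · I4 issues→DIV
t=13  I3 writes R0 · I4 reads
t=16  I2 exec-done
t=17  I2 writes R1
t=21  I4 exec-done
t=22  I4 writes R2
t=23  I5 issues→DIV
t=24  I5 reads
t=32  I5 exec-done
t=33  I5 writes R2
t=34  I6 issues→DIV
t=35  I6 reads
t=43  I6 exec-done
t=44  I6 writes R0
t=45  I7 issues→DIV
t=46  I7 reads · I8 issues→ADD
t=47  I8 reads
t=49  I8 exec-done
t=50  I8 writes R0
t=54  I7 exec-done
t=55  I7 writes R1

cycle = 12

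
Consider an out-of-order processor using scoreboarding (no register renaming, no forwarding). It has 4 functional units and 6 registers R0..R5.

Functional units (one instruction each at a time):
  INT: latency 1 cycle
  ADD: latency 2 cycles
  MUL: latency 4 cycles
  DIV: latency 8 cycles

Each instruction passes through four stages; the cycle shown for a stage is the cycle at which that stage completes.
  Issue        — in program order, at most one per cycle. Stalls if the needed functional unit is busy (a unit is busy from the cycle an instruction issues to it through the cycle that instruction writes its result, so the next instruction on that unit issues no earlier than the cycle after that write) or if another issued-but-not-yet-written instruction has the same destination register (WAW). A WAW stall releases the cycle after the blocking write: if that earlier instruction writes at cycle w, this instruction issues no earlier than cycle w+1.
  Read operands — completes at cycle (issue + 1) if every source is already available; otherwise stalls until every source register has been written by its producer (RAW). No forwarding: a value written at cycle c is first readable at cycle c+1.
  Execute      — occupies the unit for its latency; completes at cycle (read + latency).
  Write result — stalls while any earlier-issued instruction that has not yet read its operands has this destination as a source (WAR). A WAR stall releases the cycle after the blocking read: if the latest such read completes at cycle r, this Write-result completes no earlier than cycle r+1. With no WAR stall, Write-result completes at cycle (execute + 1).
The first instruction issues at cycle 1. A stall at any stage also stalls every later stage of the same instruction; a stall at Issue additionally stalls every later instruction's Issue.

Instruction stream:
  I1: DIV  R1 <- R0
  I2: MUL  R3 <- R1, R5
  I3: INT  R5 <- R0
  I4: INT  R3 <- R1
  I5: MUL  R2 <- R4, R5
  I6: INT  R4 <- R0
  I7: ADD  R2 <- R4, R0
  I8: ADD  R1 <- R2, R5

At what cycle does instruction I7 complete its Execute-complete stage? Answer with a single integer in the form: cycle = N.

cycle = 29

cycle 1: I1 dispatched to DIV
cycle 2: I1 operands ready; I2 dispatched to MUL
cycle 3: I3 dispatched to INT
cycle 4: I3 operands ready
cycle 5: I3 complete
cycle 10: I1 complete
cycle 11: R1←I1
cycle 12: I2 operands ready
cycle 13: R5←I3
cycle 16: I2 complete
cycle 17: R3←I2
cycle 18: I4 dispatched to INT
cycle 19: I4 operands ready; I5 dispatched to MUL
cycle 20: I4 complete; I5 operands ready
cycle 21: R3←I4
cycle 22: I6 dispatched to INT
cycle 23: I6 operands ready
cycle 24: I5 complete; I6 complete
cycle 25: R2←I5; R4←I6
cycle 26: I7 dispatched to ADD
cycle 27: I7 operands ready
cycle 29: I7 complete
cycle 30: R2←I7
cycle 31: I8 dispatched to ADD
cycle 32: I8 operands ready
cycle 34: I8 complete
cycle 35: R1←I8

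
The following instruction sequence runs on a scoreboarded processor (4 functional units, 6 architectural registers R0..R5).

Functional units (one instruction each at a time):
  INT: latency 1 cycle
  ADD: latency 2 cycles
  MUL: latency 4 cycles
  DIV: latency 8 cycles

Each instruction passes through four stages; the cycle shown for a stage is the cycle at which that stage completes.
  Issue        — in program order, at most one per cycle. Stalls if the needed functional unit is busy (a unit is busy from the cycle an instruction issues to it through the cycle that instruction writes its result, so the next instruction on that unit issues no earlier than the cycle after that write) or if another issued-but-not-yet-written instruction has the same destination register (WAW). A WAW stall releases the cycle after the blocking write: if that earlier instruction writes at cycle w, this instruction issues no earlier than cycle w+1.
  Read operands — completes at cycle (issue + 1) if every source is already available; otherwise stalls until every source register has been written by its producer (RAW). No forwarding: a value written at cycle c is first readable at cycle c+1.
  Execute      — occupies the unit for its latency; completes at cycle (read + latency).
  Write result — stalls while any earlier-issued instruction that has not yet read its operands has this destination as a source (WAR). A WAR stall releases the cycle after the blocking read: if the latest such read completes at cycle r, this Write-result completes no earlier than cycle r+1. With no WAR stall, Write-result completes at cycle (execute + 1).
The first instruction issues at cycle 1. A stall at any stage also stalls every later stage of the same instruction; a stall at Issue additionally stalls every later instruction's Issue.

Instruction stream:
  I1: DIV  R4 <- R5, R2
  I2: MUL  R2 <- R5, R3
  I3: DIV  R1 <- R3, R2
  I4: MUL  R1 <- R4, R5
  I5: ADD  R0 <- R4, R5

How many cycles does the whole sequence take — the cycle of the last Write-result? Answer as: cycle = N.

[I1] 1/2/10/11
[I2] 2/3/7/8
[I3] 12/13/21/22  (struct: DIV busy until I1 writes@11)
[I4] 23/24/28/29  (WAW R1: wait I3 write@22)
[I5] 24/25/27/28

cycle = 29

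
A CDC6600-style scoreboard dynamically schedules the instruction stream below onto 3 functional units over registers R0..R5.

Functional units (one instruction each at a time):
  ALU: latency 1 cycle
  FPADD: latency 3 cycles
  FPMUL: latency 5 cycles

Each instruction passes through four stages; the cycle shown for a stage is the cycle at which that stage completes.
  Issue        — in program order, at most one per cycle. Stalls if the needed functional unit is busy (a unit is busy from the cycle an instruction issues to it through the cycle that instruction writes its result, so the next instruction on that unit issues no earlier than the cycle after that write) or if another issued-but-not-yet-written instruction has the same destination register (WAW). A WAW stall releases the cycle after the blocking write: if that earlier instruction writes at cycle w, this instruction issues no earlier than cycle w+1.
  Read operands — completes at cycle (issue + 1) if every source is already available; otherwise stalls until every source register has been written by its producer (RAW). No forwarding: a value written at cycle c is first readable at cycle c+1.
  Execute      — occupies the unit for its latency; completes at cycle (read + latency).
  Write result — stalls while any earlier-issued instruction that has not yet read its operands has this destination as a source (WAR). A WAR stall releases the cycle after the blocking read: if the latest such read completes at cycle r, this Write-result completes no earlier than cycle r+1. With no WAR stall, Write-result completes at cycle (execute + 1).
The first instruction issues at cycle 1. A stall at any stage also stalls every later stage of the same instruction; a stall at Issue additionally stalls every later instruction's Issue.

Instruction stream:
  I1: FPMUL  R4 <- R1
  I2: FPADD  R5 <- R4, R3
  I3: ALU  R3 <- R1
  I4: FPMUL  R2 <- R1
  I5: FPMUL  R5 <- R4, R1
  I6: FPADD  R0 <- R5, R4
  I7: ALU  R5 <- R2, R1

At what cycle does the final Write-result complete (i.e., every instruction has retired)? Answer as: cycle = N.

cycle = 29

[I1] 1/2/7/8
[I2] 2/9/12/13  (RAW R4: wait I1 write@8)
[I3] 3/4/5/10  (WAR R3: wait I2 read@9)
[I4] 9/10/15/16  (struct: FPMUL busy until I1 writes@8)
[I5] 17/18/23/24  (struct: FPMUL busy until I4 writes@16)
[I6] 18/25/28/29  (RAW R5: wait I5 write@24)
[I7] 25/26/27/28  (WAW R5: wait I5 write@24)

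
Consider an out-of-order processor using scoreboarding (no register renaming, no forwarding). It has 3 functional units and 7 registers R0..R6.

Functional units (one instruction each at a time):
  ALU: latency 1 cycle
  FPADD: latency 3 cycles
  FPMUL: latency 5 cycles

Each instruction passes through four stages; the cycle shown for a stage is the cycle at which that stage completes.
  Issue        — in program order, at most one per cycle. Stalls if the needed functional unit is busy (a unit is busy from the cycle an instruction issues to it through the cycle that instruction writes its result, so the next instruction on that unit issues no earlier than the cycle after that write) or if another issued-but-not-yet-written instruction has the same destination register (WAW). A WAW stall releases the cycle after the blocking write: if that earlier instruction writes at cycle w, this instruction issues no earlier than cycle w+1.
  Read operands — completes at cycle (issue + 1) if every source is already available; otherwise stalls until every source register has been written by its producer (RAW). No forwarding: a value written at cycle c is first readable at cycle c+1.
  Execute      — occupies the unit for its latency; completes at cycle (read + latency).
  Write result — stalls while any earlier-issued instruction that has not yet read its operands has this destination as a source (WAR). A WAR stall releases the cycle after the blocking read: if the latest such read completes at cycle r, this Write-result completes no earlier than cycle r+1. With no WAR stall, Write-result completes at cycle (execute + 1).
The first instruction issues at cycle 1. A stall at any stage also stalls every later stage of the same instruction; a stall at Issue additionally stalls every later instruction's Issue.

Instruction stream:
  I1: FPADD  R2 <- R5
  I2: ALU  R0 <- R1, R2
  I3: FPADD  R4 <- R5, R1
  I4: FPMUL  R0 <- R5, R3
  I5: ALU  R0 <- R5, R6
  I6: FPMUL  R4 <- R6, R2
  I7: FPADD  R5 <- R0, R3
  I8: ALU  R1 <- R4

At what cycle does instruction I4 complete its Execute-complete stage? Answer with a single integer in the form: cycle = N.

I1 -> (1, 2, 5, 6)
I2 -> (2, 7, 8, 9)  // RAW R2: wait I1 write@6
I3 -> (7, 8, 11, 12)  // struct: FPADD busy until I1 writes@6
I4 -> (10, 11, 16, 17)  // WAW R0: wait I2 write@9
I5 -> (18, 19, 20, 21)  // WAW R0: wait I4 write@17
I6 -> (19, 20, 25, 26)
I7 -> (20, 22, 25, 26)  // RAW R0: wait I5 write@21
I8 -> (22, 27, 28, 29)  // struct: ALU busy until I5 writes@21, RAW R4: wait I6 write@26

cycle = 16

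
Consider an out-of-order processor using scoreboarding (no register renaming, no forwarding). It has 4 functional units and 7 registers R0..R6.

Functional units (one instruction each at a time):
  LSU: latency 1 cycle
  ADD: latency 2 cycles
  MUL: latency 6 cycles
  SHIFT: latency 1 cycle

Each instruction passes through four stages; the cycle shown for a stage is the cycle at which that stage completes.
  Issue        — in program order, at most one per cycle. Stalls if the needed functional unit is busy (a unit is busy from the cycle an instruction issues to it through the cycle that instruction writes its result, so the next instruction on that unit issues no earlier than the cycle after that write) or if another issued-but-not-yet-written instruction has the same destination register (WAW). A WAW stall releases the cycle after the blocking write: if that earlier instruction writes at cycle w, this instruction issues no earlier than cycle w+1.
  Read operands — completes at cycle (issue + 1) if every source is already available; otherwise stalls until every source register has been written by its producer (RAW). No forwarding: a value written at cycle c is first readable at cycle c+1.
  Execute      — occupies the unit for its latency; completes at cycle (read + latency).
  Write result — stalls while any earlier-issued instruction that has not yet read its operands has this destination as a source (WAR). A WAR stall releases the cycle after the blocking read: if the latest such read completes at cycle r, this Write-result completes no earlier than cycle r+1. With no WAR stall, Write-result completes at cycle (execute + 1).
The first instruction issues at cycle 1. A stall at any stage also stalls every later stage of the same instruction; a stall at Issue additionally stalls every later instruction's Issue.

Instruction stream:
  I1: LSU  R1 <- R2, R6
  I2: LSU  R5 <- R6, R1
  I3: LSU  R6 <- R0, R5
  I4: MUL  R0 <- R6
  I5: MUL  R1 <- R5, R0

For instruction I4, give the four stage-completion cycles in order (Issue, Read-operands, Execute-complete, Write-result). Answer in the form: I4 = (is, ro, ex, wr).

c1: I1 issues→LSU
c2: I1 reads
c3: I1 exec-done
c4: I1 writes R1
c5: I2 issues→LSU
c6: I2 reads
c7: I2 exec-done
c8: I2 writes R5
c9: I3 issues→LSU
c10: I3 reads; I4 issues→MUL
c11: I3 exec-done
c12: I3 writes R6
c13: I4 reads
c19: I4 exec-done
c20: I4 writes R0
c21: I5 issues→MUL
c22: I5 reads
c28: I5 exec-done
c29: I5 writes R1

I4 = (10, 13, 19, 20)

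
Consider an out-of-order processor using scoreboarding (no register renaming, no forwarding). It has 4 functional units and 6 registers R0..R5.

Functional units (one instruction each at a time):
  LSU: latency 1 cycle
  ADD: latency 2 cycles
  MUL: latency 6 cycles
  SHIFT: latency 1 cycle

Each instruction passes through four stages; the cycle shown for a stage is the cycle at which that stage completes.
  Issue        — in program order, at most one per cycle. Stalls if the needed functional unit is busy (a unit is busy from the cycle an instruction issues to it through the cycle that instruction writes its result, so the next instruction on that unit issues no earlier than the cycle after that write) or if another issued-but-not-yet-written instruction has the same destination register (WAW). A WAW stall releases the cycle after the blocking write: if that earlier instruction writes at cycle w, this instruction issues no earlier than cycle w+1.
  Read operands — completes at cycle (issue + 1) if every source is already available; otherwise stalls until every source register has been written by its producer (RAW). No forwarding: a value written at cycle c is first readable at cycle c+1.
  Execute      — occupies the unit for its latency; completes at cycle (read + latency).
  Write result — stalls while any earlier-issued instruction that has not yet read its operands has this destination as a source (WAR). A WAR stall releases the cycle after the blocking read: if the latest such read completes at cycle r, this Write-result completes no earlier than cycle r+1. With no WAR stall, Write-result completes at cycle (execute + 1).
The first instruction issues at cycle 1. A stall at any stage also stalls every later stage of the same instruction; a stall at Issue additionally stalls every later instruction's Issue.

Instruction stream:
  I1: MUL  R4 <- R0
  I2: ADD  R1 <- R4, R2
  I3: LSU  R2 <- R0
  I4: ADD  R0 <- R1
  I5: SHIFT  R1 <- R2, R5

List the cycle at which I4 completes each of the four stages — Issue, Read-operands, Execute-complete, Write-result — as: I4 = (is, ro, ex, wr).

I4 = (14, 15, 17, 18)

[1] issue I1 (MUL)
[2] I1 read-ops | issue I2 (ADD)
[3] issue I3 (LSU)
[4] I3 read-ops
[5] I3 finished on LSU
[8] I1 finished on MUL
[9] I1→R4
[10] I2 read-ops
[11] I3→R2
[12] I2 finished on ADD
[13] I2→R1
[14] issue I4 (ADD)
[15] I4 read-ops | issue I5 (SHIFT)
[16] I5 read-ops
[17] I4 finished on ADD | I5 finished on SHIFT
[18] I4→R0 | I5→R1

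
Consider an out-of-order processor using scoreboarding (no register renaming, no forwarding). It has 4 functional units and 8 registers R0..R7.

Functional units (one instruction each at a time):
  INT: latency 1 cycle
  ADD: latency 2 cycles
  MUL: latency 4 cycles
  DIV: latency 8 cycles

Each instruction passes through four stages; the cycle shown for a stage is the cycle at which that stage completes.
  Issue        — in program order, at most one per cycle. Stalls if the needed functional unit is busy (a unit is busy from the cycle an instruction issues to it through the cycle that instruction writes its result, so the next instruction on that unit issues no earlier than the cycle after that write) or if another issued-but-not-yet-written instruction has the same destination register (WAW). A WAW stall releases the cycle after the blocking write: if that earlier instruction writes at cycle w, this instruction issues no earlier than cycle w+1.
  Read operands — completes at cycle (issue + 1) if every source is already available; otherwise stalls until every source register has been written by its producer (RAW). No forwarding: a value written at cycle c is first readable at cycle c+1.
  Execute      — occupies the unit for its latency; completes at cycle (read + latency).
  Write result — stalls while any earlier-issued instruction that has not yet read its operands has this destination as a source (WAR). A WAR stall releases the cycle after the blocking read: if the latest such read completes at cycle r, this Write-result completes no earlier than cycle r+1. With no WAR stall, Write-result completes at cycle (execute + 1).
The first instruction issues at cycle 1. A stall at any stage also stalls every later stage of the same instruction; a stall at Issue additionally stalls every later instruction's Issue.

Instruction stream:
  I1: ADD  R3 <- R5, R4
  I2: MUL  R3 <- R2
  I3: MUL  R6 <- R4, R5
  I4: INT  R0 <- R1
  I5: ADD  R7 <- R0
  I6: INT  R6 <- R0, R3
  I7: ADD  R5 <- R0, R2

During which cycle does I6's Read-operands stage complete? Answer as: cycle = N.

cycle = 21

[1] I1→ADD
[2] I1 RO
[4] I1 EX
[5] I1 WR R3
[6] I2→MUL
[7] I2 RO
[11] I2 EX
[12] I2 WR R3
[13] I3→MUL
[14] I3 RO | I4→INT
[15] I4 RO | I5→ADD
[16] I4 EX
[17] I4 WR R0
[18] I3 EX | I5 RO
[19] I3 WR R6
[20] I5 EX | I6→INT
[21] I5 WR R7 | I6 RO
[22] I6 EX | I7→ADD
[23] I6 WR R6 | I7 RO
[25] I7 EX
[26] I7 WR R5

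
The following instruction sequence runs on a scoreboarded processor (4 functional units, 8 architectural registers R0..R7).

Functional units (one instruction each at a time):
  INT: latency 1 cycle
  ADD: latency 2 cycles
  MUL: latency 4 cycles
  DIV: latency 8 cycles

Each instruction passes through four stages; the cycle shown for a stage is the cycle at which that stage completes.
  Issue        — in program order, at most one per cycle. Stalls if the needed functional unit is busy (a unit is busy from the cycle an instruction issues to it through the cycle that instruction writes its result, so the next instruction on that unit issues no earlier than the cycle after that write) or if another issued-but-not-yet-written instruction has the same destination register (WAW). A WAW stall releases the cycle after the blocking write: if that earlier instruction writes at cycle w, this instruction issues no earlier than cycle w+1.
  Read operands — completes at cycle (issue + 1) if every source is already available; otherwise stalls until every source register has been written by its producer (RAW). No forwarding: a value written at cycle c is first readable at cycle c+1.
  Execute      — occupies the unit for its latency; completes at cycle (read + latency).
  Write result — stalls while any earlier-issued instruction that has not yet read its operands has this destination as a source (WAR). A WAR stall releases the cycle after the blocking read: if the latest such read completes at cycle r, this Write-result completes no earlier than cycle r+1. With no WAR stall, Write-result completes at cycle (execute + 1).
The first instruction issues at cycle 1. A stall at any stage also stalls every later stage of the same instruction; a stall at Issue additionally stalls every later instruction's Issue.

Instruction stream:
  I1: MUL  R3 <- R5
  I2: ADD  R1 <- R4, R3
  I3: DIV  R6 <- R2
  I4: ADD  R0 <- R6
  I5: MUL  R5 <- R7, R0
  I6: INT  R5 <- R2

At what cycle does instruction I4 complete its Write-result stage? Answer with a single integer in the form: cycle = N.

cycle = 17

I1 -> (1, 2, 6, 7)
I2 -> (2, 8, 10, 11)  // RAW R3: wait I1 write@7
I3 -> (3, 4, 12, 13)
I4 -> (12, 14, 16, 17)  // struct: ADD busy until I2 writes@11, RAW R6: wait I3 write@13
I5 -> (13, 18, 22, 23)  // RAW R0: wait I4 write@17
I6 -> (24, 25, 26, 27)  // WAW R5: wait I5 write@23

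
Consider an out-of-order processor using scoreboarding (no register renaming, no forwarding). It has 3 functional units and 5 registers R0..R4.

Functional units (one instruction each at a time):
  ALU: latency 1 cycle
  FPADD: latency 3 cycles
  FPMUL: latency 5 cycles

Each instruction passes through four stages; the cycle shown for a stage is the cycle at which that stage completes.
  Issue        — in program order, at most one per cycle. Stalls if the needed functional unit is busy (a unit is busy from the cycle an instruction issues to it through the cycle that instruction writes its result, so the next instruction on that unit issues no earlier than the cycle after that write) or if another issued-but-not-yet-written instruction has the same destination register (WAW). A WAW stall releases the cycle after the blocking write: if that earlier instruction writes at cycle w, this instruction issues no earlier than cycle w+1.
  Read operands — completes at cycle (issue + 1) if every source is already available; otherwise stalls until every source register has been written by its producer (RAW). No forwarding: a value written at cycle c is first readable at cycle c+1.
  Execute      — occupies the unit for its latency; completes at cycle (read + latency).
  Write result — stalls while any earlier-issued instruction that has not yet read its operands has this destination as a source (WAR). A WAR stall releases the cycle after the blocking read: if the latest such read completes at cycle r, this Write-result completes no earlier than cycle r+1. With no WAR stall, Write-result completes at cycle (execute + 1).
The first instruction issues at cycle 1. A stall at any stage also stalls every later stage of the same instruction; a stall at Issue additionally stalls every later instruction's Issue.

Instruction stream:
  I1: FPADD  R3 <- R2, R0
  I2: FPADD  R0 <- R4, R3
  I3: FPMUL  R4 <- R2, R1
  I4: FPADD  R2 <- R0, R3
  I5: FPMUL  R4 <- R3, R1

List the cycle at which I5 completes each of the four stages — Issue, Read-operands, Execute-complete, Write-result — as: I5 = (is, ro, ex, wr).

I5 = (16, 17, 22, 23)

[I1] 1/2/5/6
[I2] 7/8/11/12  (struct: FPADD busy until I1 writes@6)
[I3] 8/9/14/15
[I4] 13/14/17/18  (struct: FPADD busy until I2 writes@12)
[I5] 16/17/22/23  (struct: FPMUL busy until I3 writes@15)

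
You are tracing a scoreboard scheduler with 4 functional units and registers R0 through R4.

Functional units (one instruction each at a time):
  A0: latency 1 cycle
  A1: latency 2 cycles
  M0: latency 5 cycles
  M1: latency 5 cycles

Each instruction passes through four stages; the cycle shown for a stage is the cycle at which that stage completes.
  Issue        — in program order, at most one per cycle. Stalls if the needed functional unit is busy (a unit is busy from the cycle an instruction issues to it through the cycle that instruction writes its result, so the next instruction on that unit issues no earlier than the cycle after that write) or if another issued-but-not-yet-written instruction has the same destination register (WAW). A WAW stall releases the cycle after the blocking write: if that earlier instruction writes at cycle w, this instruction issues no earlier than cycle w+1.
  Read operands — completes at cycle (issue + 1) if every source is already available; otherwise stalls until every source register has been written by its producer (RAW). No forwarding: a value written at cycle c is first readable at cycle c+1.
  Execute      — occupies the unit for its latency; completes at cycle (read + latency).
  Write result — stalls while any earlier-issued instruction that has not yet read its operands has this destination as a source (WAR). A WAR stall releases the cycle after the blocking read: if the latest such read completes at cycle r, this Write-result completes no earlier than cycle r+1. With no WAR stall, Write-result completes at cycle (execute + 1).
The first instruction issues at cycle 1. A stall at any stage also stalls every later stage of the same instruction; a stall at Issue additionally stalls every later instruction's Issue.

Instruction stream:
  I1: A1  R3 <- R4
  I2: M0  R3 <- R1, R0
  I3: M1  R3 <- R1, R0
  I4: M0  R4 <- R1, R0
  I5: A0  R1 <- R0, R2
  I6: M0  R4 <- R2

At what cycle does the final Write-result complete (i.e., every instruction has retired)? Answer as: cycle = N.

cycle = 30

cycle 1: I1 issues→A1
cycle 2: I1 reads
cycle 4: I1 exec-done
cycle 5: I1 writes R3
cycle 6: I2 issues→M0
cycle 7: I2 reads
cycle 12: I2 exec-done
cycle 13: I2 writes R3
cycle 14: I3 issues→M1
cycle 15: I3 reads, I4 issues→M0
cycle 16: I4 reads, I5 issues→A0
cycle 17: I5 reads
cycle 18: I5 exec-done
cycle 19: I5 writes R1
cycle 20: I3 exec-done
cycle 21: I3 writes R3, I4 exec-done
cycle 22: I4 writes R4
cycle 23: I6 issues→M0
cycle 24: I6 reads
cycle 29: I6 exec-done
cycle 30: I6 writes R4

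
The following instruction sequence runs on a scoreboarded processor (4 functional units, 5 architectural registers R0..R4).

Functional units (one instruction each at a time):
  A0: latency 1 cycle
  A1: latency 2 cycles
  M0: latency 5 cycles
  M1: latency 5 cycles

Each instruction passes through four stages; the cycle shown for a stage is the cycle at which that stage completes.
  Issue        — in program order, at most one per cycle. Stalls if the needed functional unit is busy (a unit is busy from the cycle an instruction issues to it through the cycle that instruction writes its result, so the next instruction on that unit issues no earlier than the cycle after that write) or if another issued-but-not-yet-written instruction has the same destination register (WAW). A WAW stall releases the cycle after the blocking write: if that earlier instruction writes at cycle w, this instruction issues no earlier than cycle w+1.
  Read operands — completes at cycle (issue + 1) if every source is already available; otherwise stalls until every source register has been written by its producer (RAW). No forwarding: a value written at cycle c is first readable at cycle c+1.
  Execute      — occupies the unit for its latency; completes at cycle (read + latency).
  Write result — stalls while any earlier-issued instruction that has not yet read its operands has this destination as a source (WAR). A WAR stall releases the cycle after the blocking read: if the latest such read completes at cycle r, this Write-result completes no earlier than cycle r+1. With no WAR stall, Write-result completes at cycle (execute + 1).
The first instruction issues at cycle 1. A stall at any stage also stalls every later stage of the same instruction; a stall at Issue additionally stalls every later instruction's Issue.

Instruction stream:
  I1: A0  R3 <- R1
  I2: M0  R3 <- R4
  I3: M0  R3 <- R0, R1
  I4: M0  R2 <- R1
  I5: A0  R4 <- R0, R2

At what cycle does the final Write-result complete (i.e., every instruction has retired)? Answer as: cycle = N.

I1 -> (1, 2, 3, 4)
I2 -> (5, 6, 11, 12)  // WAW R3: wait I1 write@4
I3 -> (13, 14, 19, 20)  // struct: M0 busy until I2 writes@12
I4 -> (21, 22, 27, 28)  // struct: M0 busy until I3 writes@20
I5 -> (22, 29, 30, 31)  // RAW R2: wait I4 write@28

cycle = 31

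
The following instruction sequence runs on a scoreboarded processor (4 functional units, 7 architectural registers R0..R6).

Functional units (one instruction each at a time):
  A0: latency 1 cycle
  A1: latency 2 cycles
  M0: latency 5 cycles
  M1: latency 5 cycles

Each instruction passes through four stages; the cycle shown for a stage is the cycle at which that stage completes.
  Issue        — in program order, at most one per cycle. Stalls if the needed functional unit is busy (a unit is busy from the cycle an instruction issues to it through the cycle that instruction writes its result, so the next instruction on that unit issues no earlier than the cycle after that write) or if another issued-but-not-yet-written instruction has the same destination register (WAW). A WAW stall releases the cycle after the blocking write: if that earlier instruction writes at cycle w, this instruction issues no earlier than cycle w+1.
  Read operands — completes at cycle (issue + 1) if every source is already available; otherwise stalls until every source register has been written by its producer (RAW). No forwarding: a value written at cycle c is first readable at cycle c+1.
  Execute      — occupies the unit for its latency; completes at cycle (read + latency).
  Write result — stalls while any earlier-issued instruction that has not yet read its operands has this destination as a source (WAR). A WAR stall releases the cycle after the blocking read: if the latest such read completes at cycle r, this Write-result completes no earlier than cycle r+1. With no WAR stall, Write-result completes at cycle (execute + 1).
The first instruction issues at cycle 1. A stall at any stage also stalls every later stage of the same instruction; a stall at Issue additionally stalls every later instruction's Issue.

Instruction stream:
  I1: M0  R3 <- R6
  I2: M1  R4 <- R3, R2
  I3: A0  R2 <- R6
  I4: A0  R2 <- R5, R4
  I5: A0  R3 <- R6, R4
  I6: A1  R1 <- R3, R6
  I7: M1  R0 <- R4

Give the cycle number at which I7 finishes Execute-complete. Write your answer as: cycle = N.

cycle = 27

  I1 | 1 | 2 | 7 | 8
  I2 | 2 | 9 | 14 | 15   RAW R3: wait I1 write@8
  I3 | 3 | 4 | 5 | 10   WAR R2: wait I2 read@9
  I4 | 11 | 16 | 17 | 18   struct: A0 busy until I3 writes@10 · RAW R4: wait I2 write@15
  I5 | 19 | 20 | 21 | 22   struct: A0 busy until I4 writes@18
  I6 | 20 | 23 | 25 | 26   RAW R3: wait I5 write@22
  I7 | 21 | 22 | 27 | 28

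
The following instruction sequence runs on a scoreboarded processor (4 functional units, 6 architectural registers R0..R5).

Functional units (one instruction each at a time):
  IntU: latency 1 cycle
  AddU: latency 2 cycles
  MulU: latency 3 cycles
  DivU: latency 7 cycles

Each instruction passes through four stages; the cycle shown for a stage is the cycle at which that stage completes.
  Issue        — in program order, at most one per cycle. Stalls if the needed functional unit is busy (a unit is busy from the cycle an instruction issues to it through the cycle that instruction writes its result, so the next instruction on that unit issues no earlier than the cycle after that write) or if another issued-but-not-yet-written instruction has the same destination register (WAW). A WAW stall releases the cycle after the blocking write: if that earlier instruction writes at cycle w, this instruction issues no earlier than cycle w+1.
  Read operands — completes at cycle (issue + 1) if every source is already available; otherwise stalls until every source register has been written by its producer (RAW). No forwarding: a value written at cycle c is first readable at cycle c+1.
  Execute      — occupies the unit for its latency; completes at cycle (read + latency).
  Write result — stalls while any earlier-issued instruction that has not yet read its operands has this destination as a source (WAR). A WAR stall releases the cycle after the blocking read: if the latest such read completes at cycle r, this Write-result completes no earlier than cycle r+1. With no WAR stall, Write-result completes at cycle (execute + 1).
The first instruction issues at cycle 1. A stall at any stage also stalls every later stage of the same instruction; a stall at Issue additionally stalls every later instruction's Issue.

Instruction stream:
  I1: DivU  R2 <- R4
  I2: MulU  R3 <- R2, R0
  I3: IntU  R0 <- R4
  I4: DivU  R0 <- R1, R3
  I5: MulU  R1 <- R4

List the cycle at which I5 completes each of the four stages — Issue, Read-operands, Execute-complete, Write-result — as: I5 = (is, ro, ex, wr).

I1: IS=1 RO=2 EX=9 WR=10
I2: IS=2 RO=11 EX=14 WR=15  [RAW R2: wait I1 write@10]
I3: IS=3 RO=4 EX=5 WR=12  [WAR R0: wait I2 read@11]
I4: IS=13 RO=16 EX=23 WR=24  [WAW R0: wait I3 write@12; RAW R3: wait I2 write@15]
I5: IS=16 RO=17 EX=20 WR=21  [struct: MulU busy until I2 writes@15]

I5 = (16, 17, 20, 21)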